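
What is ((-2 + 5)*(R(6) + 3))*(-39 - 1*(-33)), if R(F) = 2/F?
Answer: -60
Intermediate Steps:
((-2 + 5)*(R(6) + 3))*(-39 - 1*(-33)) = ((-2 + 5)*(2/6 + 3))*(-39 - 1*(-33)) = (3*(2*(1/6) + 3))*(-39 + 33) = (3*(1/3 + 3))*(-6) = (3*(10/3))*(-6) = 10*(-6) = -60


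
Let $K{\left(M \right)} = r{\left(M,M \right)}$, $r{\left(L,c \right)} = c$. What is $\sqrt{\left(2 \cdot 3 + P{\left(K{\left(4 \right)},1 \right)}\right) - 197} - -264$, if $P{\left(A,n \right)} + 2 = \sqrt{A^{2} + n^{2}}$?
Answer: $264 + \sqrt{-193 + \sqrt{17}} \approx 264.0 + 13.743 i$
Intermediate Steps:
$K{\left(M \right)} = M$
$P{\left(A,n \right)} = -2 + \sqrt{A^{2} + n^{2}}$
$\sqrt{\left(2 \cdot 3 + P{\left(K{\left(4 \right)},1 \right)}\right) - 197} - -264 = \sqrt{\left(2 \cdot 3 - \left(2 - \sqrt{4^{2} + 1^{2}}\right)\right) - 197} - -264 = \sqrt{\left(6 - \left(2 - \sqrt{16 + 1}\right)\right) - 197} + 264 = \sqrt{\left(6 - \left(2 - \sqrt{17}\right)\right) - 197} + 264 = \sqrt{\left(4 + \sqrt{17}\right) - 197} + 264 = \sqrt{-193 + \sqrt{17}} + 264 = 264 + \sqrt{-193 + \sqrt{17}}$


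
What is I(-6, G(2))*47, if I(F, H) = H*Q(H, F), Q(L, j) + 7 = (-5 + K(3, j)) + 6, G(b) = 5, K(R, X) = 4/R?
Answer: -3290/3 ≈ -1096.7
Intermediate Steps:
Q(L, j) = -14/3 (Q(L, j) = -7 + ((-5 + 4/3) + 6) = -7 + (-11/3 + 6) = -7 + 7/3 = -14/3)
I(F, H) = -14*H/3 (I(F, H) = H*(-14/3) = -14*H/3)
I(-6, G(2))*47 = -14/3*5*47 = -70/3*47 = -3290/3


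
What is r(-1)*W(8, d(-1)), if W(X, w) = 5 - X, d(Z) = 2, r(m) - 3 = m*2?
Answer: -3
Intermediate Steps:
r(m) = 3 + 2*m (r(m) = 3 + m*2 = 3 + 2*m)
r(-1)*W(8, d(-1)) = (3 + 2*(-1))*(5 - 1*8) = (3 - 2)*(5 - 8) = 1*(-3) = -3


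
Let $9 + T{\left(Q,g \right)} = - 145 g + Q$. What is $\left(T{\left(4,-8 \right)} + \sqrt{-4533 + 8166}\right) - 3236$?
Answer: $-2081 + \sqrt{3633} \approx -2020.7$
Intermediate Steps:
$T{\left(Q,g \right)} = -9 + Q - 145 g$ ($T{\left(Q,g \right)} = -9 + \left(- 145 g + Q\right) = -9 + \left(Q - 145 g\right) = -9 + Q - 145 g$)
$\left(T{\left(4,-8 \right)} + \sqrt{-4533 + 8166}\right) - 3236 = \left(\left(-9 + 4 - -1160\right) + \sqrt{-4533 + 8166}\right) - 3236 = \left(\left(-9 + 4 + 1160\right) + \sqrt{3633}\right) - 3236 = \left(1155 + \sqrt{3633}\right) - 3236 = -2081 + \sqrt{3633}$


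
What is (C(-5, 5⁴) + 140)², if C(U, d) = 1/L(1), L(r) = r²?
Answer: 19881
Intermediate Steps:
C(U, d) = 1 (C(U, d) = 1/(1²) = 1/1 = 1)
(C(-5, 5⁴) + 140)² = (1 + 140)² = 141² = 19881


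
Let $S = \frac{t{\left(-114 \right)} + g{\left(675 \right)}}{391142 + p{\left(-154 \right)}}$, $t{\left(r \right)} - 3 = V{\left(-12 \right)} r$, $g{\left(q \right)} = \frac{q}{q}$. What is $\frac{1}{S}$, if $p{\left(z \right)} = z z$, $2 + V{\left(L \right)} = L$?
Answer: $\frac{207429}{800} \approx 259.29$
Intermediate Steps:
$V{\left(L \right)} = -2 + L$
$p{\left(z \right)} = z^{2}$
$g{\left(q \right)} = 1$
$t{\left(r \right)} = 3 - 14 r$ ($t{\left(r \right)} = 3 + \left(-2 - 12\right) r = 3 - 14 r$)
$S = \frac{800}{207429}$ ($S = \frac{\left(3 - -1596\right) + 1}{391142 + \left(-154\right)^{2}} = \frac{\left(3 + 1596\right) + 1}{391142 + 23716} = \frac{1599 + 1}{414858} = 1600 \cdot \frac{1}{414858} = \frac{800}{207429} \approx 0.0038567$)
$\frac{1}{S} = \frac{1}{\frac{800}{207429}} = \frac{207429}{800}$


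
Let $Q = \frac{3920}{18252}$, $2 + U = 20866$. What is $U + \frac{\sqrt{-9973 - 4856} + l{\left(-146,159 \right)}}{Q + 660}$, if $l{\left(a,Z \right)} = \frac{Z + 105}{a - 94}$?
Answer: $\frac{628540468207}{30125600} + \frac{4563 i \sqrt{14829}}{3012560} \approx 20864.0 + 0.18445 i$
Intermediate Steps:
$U = 20864$ ($U = -2 + 20866 = 20864$)
$Q = \frac{980}{4563}$ ($Q = 3920 \cdot \frac{1}{18252} = \frac{980}{4563} \approx 0.21477$)
$l{\left(a,Z \right)} = \frac{105 + Z}{-94 + a}$
$U + \frac{\sqrt{-9973 - 4856} + l{\left(-146,159 \right)}}{Q + 660} = 20864 + \frac{\sqrt{-9973 - 4856} + \frac{105 + 159}{-94 - 146}}{\frac{980}{4563} + 660} = 20864 + \frac{\sqrt{-14829} + \frac{1}{-240} \cdot 264}{\frac{3012560}{4563}} = 20864 + \left(i \sqrt{14829} - \frac{11}{10}\right) \frac{4563}{3012560} = 20864 + \left(- \frac{11}{10} + i \sqrt{14829}\right) \frac{4563}{3012560} = 20864 - \left(\frac{50193}{30125600} - \frac{4563 i \sqrt{14829}}{3012560}\right) = \frac{628540468207}{30125600} + \frac{4563 i \sqrt{14829}}{3012560}$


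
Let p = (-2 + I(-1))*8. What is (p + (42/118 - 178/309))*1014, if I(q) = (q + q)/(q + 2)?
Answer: -198542890/6077 ≈ -32671.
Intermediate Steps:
I(q) = 2*q/(2 + q) (I(q) = (2*q)/(2 + q) = 2*q/(2 + q))
p = -32 (p = (-2 + 2*(-1)/(2 - 1))*8 = (-2 + 2*(-1)/1)*8 = (-2 + 2*(-1)*1)*8 = (-2 - 2)*8 = -4*8 = -32)
(p + (42/118 - 178/309))*1014 = (-32 + (42/118 - 178/309))*1014 = (-32 + (42*(1/118) - 178*1/309))*1014 = (-32 + (21/59 - 178/309))*1014 = (-32 - 4013/18231)*1014 = -587405/18231*1014 = -198542890/6077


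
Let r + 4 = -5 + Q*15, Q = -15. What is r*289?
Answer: -67626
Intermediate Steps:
r = -234 (r = -4 + (-5 - 15*15) = -4 + (-5 - 225) = -4 - 230 = -234)
r*289 = -234*289 = -67626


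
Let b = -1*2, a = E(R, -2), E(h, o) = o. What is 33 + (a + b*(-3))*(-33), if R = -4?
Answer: -99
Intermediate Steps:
a = -2
b = -2
33 + (a + b*(-3))*(-33) = 33 + (-2 - 2*(-3))*(-33) = 33 + (-2 + 6)*(-33) = 33 + 4*(-33) = 33 - 132 = -99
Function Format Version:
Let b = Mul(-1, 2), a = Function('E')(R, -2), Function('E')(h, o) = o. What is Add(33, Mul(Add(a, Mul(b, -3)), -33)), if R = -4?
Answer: -99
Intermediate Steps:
a = -2
b = -2
Add(33, Mul(Add(a, Mul(b, -3)), -33)) = Add(33, Mul(Add(-2, Mul(-2, -3)), -33)) = Add(33, Mul(Add(-2, 6), -33)) = Add(33, Mul(4, -33)) = Add(33, -132) = -99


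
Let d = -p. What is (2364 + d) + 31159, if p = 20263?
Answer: 13260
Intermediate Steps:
d = -20263 (d = -1*20263 = -20263)
(2364 + d) + 31159 = (2364 - 20263) + 31159 = -17899 + 31159 = 13260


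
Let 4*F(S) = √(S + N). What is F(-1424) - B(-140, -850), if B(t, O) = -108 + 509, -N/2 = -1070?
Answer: -401 + √179/2 ≈ -394.31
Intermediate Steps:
N = 2140 (N = -2*(-1070) = 2140)
B(t, O) = 401
F(S) = √(2140 + S)/4 (F(S) = √(S + 2140)/4 = √(2140 + S)/4)
F(-1424) - B(-140, -850) = √(2140 - 1424)/4 - 1*401 = √716/4 - 401 = (2*√179)/4 - 401 = √179/2 - 401 = -401 + √179/2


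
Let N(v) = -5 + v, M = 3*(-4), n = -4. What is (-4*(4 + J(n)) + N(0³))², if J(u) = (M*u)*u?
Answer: 558009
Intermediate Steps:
M = -12
J(u) = -12*u² (J(u) = (-12*u)*u = -12*u²)
(-4*(4 + J(n)) + N(0³))² = (-4*(4 - 12*(-4)²) + (-5 + 0³))² = (-4*(4 - 12*16) + (-5 + 0))² = (-4*(4 - 192) - 5)² = (-4*(-188) - 5)² = (752 - 5)² = 747² = 558009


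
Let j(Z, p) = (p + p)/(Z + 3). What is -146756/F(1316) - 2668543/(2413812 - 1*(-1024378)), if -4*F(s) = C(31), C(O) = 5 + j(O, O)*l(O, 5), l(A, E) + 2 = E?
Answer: 17155312895433/305998910 ≈ 56063.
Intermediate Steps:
l(A, E) = -2 + E
j(Z, p) = 2*p/(3 + Z) (j(Z, p) = (2*p)/(3 + Z) = 2*p/(3 + Z))
C(O) = 5 + 6*O/(3 + O) (C(O) = 5 + (2*O/(3 + O))*(-2 + 5) = 5 + (2*O/(3 + O))*3 = 5 + 6*O/(3 + O))
F(s) = -89/34 (F(s) = -(15 + 11*31)/(4*(3 + 31)) = -(15 + 341)/(4*34) = -356/136 = -¼*178/17 = -89/34)
-146756/F(1316) - 2668543/(2413812 - 1*(-1024378)) = -146756/(-89/34) - 2668543/(2413812 - 1*(-1024378)) = -146756*(-34/89) - 2668543/(2413812 + 1024378) = 4989704/89 - 2668543/3438190 = 17155312895433/305998910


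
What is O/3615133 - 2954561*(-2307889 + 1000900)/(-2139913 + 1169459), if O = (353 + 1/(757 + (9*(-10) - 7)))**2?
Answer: -3040514259390051631065653/764112157067199600 ≈ -3.9791e+6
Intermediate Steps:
O = 54280146361/435600 (O = (353 + 1/(757 + (-90 - 7)))**2 = (353 + 1/(757 - 97))**2 = (353 + 1/660)**2 = (232981/660)**2 = 54280146361/435600 ≈ 1.2461e+5)
O/3615133 - 2954561*(-2307889 + 1000900)/(-2139913 + 1169459) = (54280146361/435600)/3615133 - 2954561*(-2307889 + 1000900)/(-2139913 + 1169459) = (54280146361/435600)*(1/3615133) - 2954561/((-970454/(-1306989))) = 54280146361/1574751934800 - 2954561/((-970454*(-1/1306989))) = 54280146361/1574751934800 - 2954561/970454/1306989 = 54280146361/1574751934800 - 2954561*1306989/970454 = 54280146361/1574751934800 - 3861578726829/970454 = -3040514259390051631065653/764112157067199600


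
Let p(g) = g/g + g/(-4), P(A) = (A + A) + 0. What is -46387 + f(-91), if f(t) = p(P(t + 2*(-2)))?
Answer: -92677/2 ≈ -46339.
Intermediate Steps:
P(A) = 2*A (P(A) = 2*A + 0 = 2*A)
p(g) = 1 - g/4 (p(g) = 1 + g*(-¼) = 1 - g/4)
f(t) = 3 - t/2 (f(t) = 1 - (t + 2*(-2))/2 = 1 - (t - 4)/2 = 1 - (-4 + t)/2 = 1 - (-8 + 2*t)/4 = 1 + (2 - t/2) = 3 - t/2)
-46387 + f(-91) = -46387 + (3 - ½*(-91)) = -46387 + (3 + 91/2) = -46387 + 97/2 = -92677/2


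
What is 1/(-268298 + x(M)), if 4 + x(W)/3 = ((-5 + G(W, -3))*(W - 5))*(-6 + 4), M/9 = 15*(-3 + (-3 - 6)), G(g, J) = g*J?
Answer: 1/47067940 ≈ 2.1246e-8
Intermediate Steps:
G(g, J) = J*g
M = -1620 (M = 9*(15*(-3 + (-3 - 6))) = 9*(15*(-3 - 9)) = 9*(15*(-12)) = 9*(-180) = -1620)
x(W) = -12 - 6*(-5 + W)*(-5 - 3*W) (x(W) = -12 + 3*(((-5 - 3*W)*(W - 5))*(-6 + 4)) = -12 + 3*(((-5 - 3*W)*(-5 + W))*(-2)) = -12 + 3*(((-5 + W)*(-5 - 3*W))*(-2)) = -12 + 3*(-2*(-5 + W)*(-5 - 3*W)) = -12 - 6*(-5 + W)*(-5 - 3*W))
1/(-268298 + x(M)) = 1/(-268298 + (-162 - 60*(-1620) + 18*(-1620)**2)) = 1/(-268298 + (-162 + 97200 + 18*2624400)) = 1/(-268298 + (-162 + 97200 + 47239200)) = 1/(-268298 + 47336238) = 1/47067940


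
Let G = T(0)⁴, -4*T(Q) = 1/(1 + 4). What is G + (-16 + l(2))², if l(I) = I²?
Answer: 23040001/160000 ≈ 144.00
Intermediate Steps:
T(Q) = -1/20 (T(Q) = -1/(4*(1 + 4)) = -¼/5 = -¼*⅕ = -1/20)
G = 1/160000 (G = (-1/20)⁴ = 1/160000 ≈ 6.2500e-6)
G + (-16 + l(2))² = 1/160000 + (-16 + 2²)² = 1/160000 + (-16 + 4)² = 1/160000 + (-12)² = 1/160000 + 144 = 23040001/160000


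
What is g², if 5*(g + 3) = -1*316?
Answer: 109561/25 ≈ 4382.4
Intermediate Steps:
g = -331/5 (g = -3 + (-1*316)/5 = -3 + (⅕)*(-316) = -3 - 316/5 = -331/5 ≈ -66.200)
g² = (-331/5)² = 109561/25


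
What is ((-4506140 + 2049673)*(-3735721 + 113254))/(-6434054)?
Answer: -8898470644089/6434054 ≈ -1.3830e+6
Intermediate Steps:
((-4506140 + 2049673)*(-3735721 + 113254))/(-6434054) = -2456467*(-3622467)*(-1/6434054) = 8898470644089*(-1/6434054) = -8898470644089/6434054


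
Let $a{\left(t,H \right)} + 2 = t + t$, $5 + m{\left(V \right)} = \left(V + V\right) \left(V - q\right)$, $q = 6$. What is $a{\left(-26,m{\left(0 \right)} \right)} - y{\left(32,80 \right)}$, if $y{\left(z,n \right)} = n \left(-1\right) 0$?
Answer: $-54$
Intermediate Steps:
$m{\left(V \right)} = -5 + 2 V \left(-6 + V\right)$ ($m{\left(V \right)} = -5 + \left(V + V\right) \left(V - 6\right) = -5 + 2 V \left(V - 6\right) = -5 + 2 V \left(-6 + V\right)$)
$a{\left(t,H \right)} = -2 + 2 t$ ($a{\left(t,H \right)} = -2 + \left(t + t\right) = -2 + 2 t$)
$y{\left(z,n \right)} = 0$ ($y{\left(z,n \right)} = - n 0 = 0$)
$a{\left(-26,m{\left(0 \right)} \right)} - y{\left(32,80 \right)} = \left(-2 + 2 \left(-26\right)\right) - 0 = \left(-2 - 52\right) + 0 = -54 + 0 = -54$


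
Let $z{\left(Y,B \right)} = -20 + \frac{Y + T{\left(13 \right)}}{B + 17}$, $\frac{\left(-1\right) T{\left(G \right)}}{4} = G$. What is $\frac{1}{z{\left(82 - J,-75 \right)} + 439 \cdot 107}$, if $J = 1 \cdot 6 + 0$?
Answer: $\frac{29}{1361625} \approx 2.1298 \cdot 10^{-5}$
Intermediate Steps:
$J = 6$ ($J = 6 + 0 = 6$)
$T{\left(G \right)} = - 4 G$
$z{\left(Y,B \right)} = -20 + \frac{-52 + Y}{17 + B}$ ($z{\left(Y,B \right)} = -20 + \frac{Y - 52}{B + 17} = -20 + \frac{Y - 52}{17 + B} = -20 + \frac{-52 + Y}{17 + B}$)
$\frac{1}{z{\left(82 - J,-75 \right)} + 439 \cdot 107} = \frac{1}{\frac{-392 + \left(82 - 6\right) - -1500}{17 - 75} + 439 \cdot 107} = \frac{1}{\frac{-392 + \left(82 - 6\right) + 1500}{-58} + 46973} = \frac{1}{- \frac{-392 + 76 + 1500}{58} + 46973} = \frac{1}{\left(- \frac{1}{58}\right) 1184 + 46973} = \frac{1}{- \frac{592}{29} + 46973} = \frac{1}{\frac{1361625}{29}} = \frac{29}{1361625}$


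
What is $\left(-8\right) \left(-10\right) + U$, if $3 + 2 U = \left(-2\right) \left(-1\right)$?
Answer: $\frac{159}{2} \approx 79.5$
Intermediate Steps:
$U = - \frac{1}{2}$ ($U = - \frac{3}{2} + \frac{\left(-2\right) \left(-1\right)}{2} = - \frac{3}{2} + \frac{1}{2} \cdot 2 = - \frac{3}{2} + 1 = - \frac{1}{2} \approx -0.5$)
$\left(-8\right) \left(-10\right) + U = \left(-8\right) \left(-10\right) - \frac{1}{2} = 80 - \frac{1}{2} = \frac{159}{2}$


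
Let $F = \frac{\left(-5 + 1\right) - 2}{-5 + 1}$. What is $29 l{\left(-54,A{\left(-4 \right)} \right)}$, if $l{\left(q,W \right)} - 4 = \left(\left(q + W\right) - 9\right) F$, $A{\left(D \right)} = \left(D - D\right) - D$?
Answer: $- \frac{4901}{2} \approx -2450.5$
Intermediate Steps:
$F = \frac{3}{2}$ ($F = \frac{-4 - 2}{-4} = \left(-6\right) \left(- \frac{1}{4}\right) = \frac{3}{2} \approx 1.5$)
$A{\left(D \right)} = - D$ ($A{\left(D \right)} = 0 - D = - D$)
$l{\left(q,W \right)} = - \frac{19}{2} + \frac{3 W}{2} + \frac{3 q}{2}$ ($l{\left(q,W \right)} = 4 + \left(\left(q + W\right) - 9\right) \frac{3}{2} = 4 + \left(\left(W + q\right) - 9\right) \frac{3}{2} = 4 + \left(-9 + W + q\right) \frac{3}{2} = 4 + \left(- \frac{27}{2} + \frac{3 W}{2} + \frac{3 q}{2}\right) = - \frac{19}{2} + \frac{3 W}{2} + \frac{3 q}{2}$)
$29 l{\left(-54,A{\left(-4 \right)} \right)} = 29 \left(- \frac{19}{2} + \frac{3 \left(\left(-1\right) \left(-4\right)\right)}{2} + \frac{3}{2} \left(-54\right)\right) = 29 \left(- \frac{19}{2} + \frac{3}{2} \cdot 4 - 81\right) = 29 \left(- \frac{19}{2} + 6 - 81\right) = 29 \left(- \frac{169}{2}\right) = - \frac{4901}{2}$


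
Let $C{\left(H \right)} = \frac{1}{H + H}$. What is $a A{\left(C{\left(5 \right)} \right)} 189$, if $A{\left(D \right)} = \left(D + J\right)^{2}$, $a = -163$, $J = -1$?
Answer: $- \frac{2495367}{100} \approx -24954.0$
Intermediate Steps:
$C{\left(H \right)} = \frac{1}{2 H}$
$A{\left(D \right)} = \left(-1 + D\right)^{2}$ ($A{\left(D \right)} = \left(D - 1\right)^{2} = \left(-1 + D\right)^{2}$)
$a A{\left(C{\left(5 \right)} \right)} 189 = - 163 \left(-1 + \frac{1}{2 \cdot 5}\right)^{2} \cdot 189 = - 163 \left(-1 + \frac{1}{2} \cdot \frac{1}{5}\right)^{2} \cdot 189 = - 163 \left(-1 + \frac{1}{10}\right)^{2} \cdot 189 = - 163 \left(- \frac{9}{10}\right)^{2} \cdot 189 = \left(-163\right) \frac{81}{100} \cdot 189 = \left(- \frac{13203}{100}\right) 189 = - \frac{2495367}{100}$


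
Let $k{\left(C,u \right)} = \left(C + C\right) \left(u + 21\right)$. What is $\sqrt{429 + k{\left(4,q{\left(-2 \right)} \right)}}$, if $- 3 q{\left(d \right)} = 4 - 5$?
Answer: $\frac{\sqrt{5397}}{3} \approx 24.488$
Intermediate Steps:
$q{\left(d \right)} = \frac{1}{3}$ ($q{\left(d \right)} = - \frac{4 - 5}{3} = \left(- \frac{1}{3}\right) \left(-1\right) = \frac{1}{3}$)
$k{\left(C,u \right)} = 2 C \left(21 + u\right)$
$\sqrt{429 + k{\left(4,q{\left(-2 \right)} \right)}} = \sqrt{429 + 2 \cdot 4 \left(21 + \frac{1}{3}\right)} = \sqrt{429 + 2 \cdot 4 \cdot \frac{64}{3}} = \sqrt{429 + \frac{512}{3}} = \sqrt{\frac{1799}{3}} = \frac{\sqrt{5397}}{3}$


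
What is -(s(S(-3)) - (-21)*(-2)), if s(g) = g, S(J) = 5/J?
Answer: 131/3 ≈ 43.667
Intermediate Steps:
-(s(S(-3)) - (-21)*(-2)) = -(5/(-3) - (-21)*(-2)) = -(5*(-1/3) - 1*42) = -(-5/3 - 42) = -1*(-131/3) = 131/3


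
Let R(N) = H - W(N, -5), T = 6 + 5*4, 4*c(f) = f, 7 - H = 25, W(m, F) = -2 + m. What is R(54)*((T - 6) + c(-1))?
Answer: -2765/2 ≈ -1382.5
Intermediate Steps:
H = -18 (H = 7 - 1*25 = 7 - 25 = -18)
c(f) = f/4
T = 26 (T = 6 + 20 = 26)
R(N) = -16 - N (R(N) = -18 - (-2 + N) = -18 + (2 - N) = -16 - N)
R(54)*((T - 6) + c(-1)) = (-16 - 1*54)*((26 - 6) + (¼)*(-1)) = (-16 - 54)*(20 - ¼) = -70*79/4 = -2765/2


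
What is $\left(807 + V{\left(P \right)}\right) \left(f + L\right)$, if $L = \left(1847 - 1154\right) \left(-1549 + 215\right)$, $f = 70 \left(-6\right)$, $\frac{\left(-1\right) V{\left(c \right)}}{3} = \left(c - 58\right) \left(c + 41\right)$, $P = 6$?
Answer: $-7527614598$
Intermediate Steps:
$V{\left(c \right)} = - 3 \left(-58 + c\right) \left(41 + c\right)$ ($V{\left(c \right)} = - 3 \left(c - 58\right) \left(c + 41\right) = - 3 \left(-58 + c\right) \left(41 + c\right)$)
$f = -420$
$L = -924462$ ($L = 693 \left(-1334\right) = -924462$)
$\left(807 + V{\left(P \right)}\right) \left(f + L\right) = \left(807 + \left(7134 - 3 \cdot 6^{2} + 51 \cdot 6\right)\right) \left(-420 - 924462\right) = \left(807 + \left(7134 - 108 + 306\right)\right) \left(-924882\right) = \left(807 + 7332\right) \left(-924882\right) = 8139 \left(-924882\right) = -7527614598$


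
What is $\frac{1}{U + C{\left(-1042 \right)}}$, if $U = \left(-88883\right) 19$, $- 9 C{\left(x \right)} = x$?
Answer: $- \frac{9}{15197951} \approx -5.9218 \cdot 10^{-7}$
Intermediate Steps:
$C{\left(x \right)} = - \frac{x}{9}$
$U = -1688777$
$\frac{1}{U + C{\left(-1042 \right)}} = \frac{1}{-1688777 - - \frac{1042}{9}} = \frac{1}{-1688777 + \frac{1042}{9}} = \frac{1}{- \frac{15197951}{9}} = - \frac{9}{15197951}$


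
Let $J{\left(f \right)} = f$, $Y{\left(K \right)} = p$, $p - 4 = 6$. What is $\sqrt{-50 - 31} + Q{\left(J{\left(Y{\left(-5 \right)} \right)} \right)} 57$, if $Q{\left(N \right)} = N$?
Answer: $570 + 9 i \approx 570.0 + 9.0 i$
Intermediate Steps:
$p = 10$ ($p = 4 + 6 = 10$)
$Y{\left(K \right)} = 10$
$\sqrt{-50 - 31} + Q{\left(J{\left(Y{\left(-5 \right)} \right)} \right)} 57 = \sqrt{-50 - 31} + 10 \cdot 57 = \sqrt{-81} + 570 = 9 i + 570 = 570 + 9 i$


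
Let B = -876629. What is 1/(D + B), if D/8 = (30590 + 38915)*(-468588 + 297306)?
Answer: -1/95240519909 ≈ -1.0500e-11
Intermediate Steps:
D = -95239643280 (D = 8*((30590 + 38915)*(-468588 + 297306)) = 8*(69505*(-171282)) = 8*(-11904955410) = -95239643280)
1/(D + B) = 1/(-95239643280 - 876629) = 1/(-95240519909) = -1/95240519909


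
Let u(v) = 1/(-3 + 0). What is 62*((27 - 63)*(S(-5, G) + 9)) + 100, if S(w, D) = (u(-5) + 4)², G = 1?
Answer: -49996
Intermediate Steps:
u(v) = -⅓ (u(v) = 1/(-3) = -⅓)
S(w, D) = 121/9 (S(w, D) = (-⅓ + 4)² = (11/3)² = 121/9)
62*((27 - 63)*(S(-5, G) + 9)) + 100 = 62*((27 - 63)*(121/9 + 9)) + 100 = 62*(-36*202/9) + 100 = 62*(-808) + 100 = -50096 + 100 = -49996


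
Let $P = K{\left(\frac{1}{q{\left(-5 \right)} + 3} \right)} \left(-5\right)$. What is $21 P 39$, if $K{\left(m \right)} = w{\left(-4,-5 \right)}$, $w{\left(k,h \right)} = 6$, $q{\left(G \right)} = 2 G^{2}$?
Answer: $-24570$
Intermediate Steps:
$K{\left(m \right)} = 6$
$P = -30$ ($P = 6 \left(-5\right) = -30$)
$21 P 39 = 21 \left(-30\right) 39 = \left(-630\right) 39 = -24570$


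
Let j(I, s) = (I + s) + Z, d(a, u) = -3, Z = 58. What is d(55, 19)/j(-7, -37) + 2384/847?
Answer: 4405/1694 ≈ 2.6004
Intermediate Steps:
j(I, s) = 58 + I + s (j(I, s) = (I + s) + 58 = 58 + I + s)
d(55, 19)/j(-7, -37) + 2384/847 = -3/(58 - 7 - 37) + 2384/847 = -3/14 + 2384*(1/847) = -3*1/14 + 2384/847 = -3/14 + 2384/847 = 4405/1694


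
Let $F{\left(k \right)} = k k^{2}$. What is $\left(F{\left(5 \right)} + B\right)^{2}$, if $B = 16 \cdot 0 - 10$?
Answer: $13225$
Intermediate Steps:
$B = -10$ ($B = 0 - 10 = -10$)
$F{\left(k \right)} = k^{3}$
$\left(F{\left(5 \right)} + B\right)^{2} = \left(5^{3} - 10\right)^{2} = \left(125 - 10\right)^{2} = 115^{2} = 13225$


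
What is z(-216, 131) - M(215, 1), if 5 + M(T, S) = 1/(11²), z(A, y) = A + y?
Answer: -9681/121 ≈ -80.008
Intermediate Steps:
M(T, S) = -604/121 (M(T, S) = -5 + 1/(11²) = -5 + 1/121 = -604/121)
z(-216, 131) - M(215, 1) = (-216 + 131) - 1*(-604/121) = -85 + 604/121 = -9681/121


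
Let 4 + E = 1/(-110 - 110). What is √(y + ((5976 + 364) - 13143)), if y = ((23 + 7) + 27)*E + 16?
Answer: I*√84884635/110 ≈ 83.757*I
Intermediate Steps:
E = -881/220 (E = -4 + 1/(-110 - 110) = -4 + 1/(-220) = -4 - 1/220 = -881/220 ≈ -4.0045)
y = -46697/220 (y = ((23 + 7) + 27)*(-881/220) + 16 = (30 + 27)*(-881/220) + 16 = 57*(-881/220) + 16 = -50217/220 + 16 = -46697/220 ≈ -212.26)
√(y + ((5976 + 364) - 13143)) = √(-46697/220 + ((5976 + 364) - 13143)) = √(-46697/220 + (6340 - 13143)) = √(-46697/220 - 6803) = √(-1543357/220) = I*√84884635/110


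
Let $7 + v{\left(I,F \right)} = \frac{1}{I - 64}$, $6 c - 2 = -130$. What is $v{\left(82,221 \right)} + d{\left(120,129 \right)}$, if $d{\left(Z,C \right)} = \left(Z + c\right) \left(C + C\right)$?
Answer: $\frac{458083}{18} \approx 25449.0$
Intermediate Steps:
$c = - \frac{64}{3}$ ($c = \frac{1}{3} + \frac{1}{6} \left(-130\right) = \frac{1}{3} - \frac{65}{3} = - \frac{64}{3} \approx -21.333$)
$v{\left(I,F \right)} = -7 + \frac{1}{-64 + I}$ ($v{\left(I,F \right)} = -7 + \frac{1}{I - 64} = -7 + \frac{1}{-64 + I}$)
$d{\left(Z,C \right)} = 2 C \left(- \frac{64}{3} + Z\right)$ ($d{\left(Z,C \right)} = \left(Z - \frac{64}{3}\right) \left(C + C\right) = \left(- \frac{64}{3} + Z\right) 2 C = 2 C \left(- \frac{64}{3} + Z\right)$)
$v{\left(82,221 \right)} + d{\left(120,129 \right)} = \frac{449 - 574}{-64 + 82} + \frac{2}{3} \cdot 129 \left(-64 + 3 \cdot 120\right) = \frac{449 - 574}{18} + \frac{2}{3} \cdot 129 \left(-64 + 360\right) = \frac{1}{18} \left(-125\right) + \frac{2}{3} \cdot 129 \cdot 296 = - \frac{125}{18} + 25456 = \frac{458083}{18}$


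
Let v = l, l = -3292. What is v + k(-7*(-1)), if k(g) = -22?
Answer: -3314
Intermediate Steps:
v = -3292
v + k(-7*(-1)) = -3292 - 22 = -3314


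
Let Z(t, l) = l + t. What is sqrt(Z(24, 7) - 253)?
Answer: I*sqrt(222) ≈ 14.9*I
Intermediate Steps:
sqrt(Z(24, 7) - 253) = sqrt((7 + 24) - 253) = sqrt(31 - 253) = sqrt(-222) = I*sqrt(222)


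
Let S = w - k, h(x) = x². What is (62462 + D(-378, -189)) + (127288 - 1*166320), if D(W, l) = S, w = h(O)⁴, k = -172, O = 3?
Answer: 30163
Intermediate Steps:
w = 6561 (w = (3²)⁴ = 9⁴ = 6561)
S = 6733 (S = 6561 - 1*(-172) = 6561 + 172 = 6733)
D(W, l) = 6733
(62462 + D(-378, -189)) + (127288 - 1*166320) = (62462 + 6733) + (127288 - 1*166320) = 69195 + (127288 - 166320) = 69195 - 39032 = 30163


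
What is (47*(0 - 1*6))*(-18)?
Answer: 5076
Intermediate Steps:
(47*(0 - 1*6))*(-18) = (47*(0 - 6))*(-18) = (47*(-6))*(-18) = -282*(-18) = 5076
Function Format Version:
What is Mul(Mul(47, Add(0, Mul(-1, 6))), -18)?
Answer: 5076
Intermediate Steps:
Mul(Mul(47, Add(0, Mul(-1, 6))), -18) = Mul(Mul(47, Add(0, -6)), -18) = Mul(Mul(47, -6), -18) = Mul(-282, -18) = 5076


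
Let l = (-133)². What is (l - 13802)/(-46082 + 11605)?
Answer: -169/1499 ≈ -0.11274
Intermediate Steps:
l = 17689
(l - 13802)/(-46082 + 11605) = (17689 - 13802)/(-46082 + 11605) = 3887/(-34477) = 3887*(-1/34477) = -169/1499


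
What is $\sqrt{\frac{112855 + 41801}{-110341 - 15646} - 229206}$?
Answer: $\frac{i \sqrt{3638143100525286}}{125987} \approx 478.76 i$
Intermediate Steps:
$\sqrt{\frac{112855 + 41801}{-110341 - 15646} - 229206} = \sqrt{\frac{154656}{-125987} - 229206} = \sqrt{154656 \left(- \frac{1}{125987}\right) - 229206} = \sqrt{- \frac{154656}{125987} - 229206} = \sqrt{- \frac{28877130978}{125987}} = \frac{i \sqrt{3638143100525286}}{125987}$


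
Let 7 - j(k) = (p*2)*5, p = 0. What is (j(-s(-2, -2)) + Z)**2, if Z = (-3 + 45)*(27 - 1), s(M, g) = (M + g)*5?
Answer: 1207801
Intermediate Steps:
s(M, g) = 5*M + 5*g
j(k) = 7 (j(k) = 7 - 0*2*5 = 7 - 0*5 = 7 - 1*0 = 7 + 0 = 7)
Z = 1092 (Z = 42*26 = 1092)
(j(-s(-2, -2)) + Z)**2 = (7 + 1092)**2 = 1099**2 = 1207801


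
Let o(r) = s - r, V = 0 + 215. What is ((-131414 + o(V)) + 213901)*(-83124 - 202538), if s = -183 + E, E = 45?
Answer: -23462562708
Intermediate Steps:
V = 215
s = -138 (s = -183 + 45 = -138)
o(r) = -138 - r
((-131414 + o(V)) + 213901)*(-83124 - 202538) = ((-131414 + (-138 - 1*215)) + 213901)*(-83124 - 202538) = ((-131414 + (-138 - 215)) + 213901)*(-285662) = ((-131414 - 353) + 213901)*(-285662) = (-131767 + 213901)*(-285662) = 82134*(-285662) = -23462562708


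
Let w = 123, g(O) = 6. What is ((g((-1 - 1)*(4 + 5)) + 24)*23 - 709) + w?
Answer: 104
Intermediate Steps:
((g((-1 - 1)*(4 + 5)) + 24)*23 - 709) + w = ((6 + 24)*23 - 709) + 123 = (30*23 - 709) + 123 = (690 - 709) + 123 = -19 + 123 = 104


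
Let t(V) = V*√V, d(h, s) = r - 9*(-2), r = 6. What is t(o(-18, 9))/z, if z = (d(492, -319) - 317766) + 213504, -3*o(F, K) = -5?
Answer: -5*√15/938142 ≈ -2.0642e-5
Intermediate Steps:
d(h, s) = 24 (d(h, s) = 6 - 9*(-2) = 6 + 18 = 24)
o(F, K) = 5/3 (o(F, K) = -⅓*(-5) = 5/3)
z = -104238 (z = (24 - 317766) + 213504 = -317742 + 213504 = -104238)
t(V) = V^(3/2)
t(o(-18, 9))/z = (5/3)^(3/2)/(-104238) = (5*√15/9)*(-1/104238) = -5*√15/938142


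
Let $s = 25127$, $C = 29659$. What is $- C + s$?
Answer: $-4532$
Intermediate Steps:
$- C + s = \left(-1\right) 29659 + 25127 = -29659 + 25127 = -4532$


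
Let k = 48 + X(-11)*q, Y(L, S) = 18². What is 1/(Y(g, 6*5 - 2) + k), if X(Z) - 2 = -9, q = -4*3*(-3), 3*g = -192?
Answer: 1/120 ≈ 0.0083333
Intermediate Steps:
g = -64 (g = (⅓)*(-192) = -64)
q = 36 (q = -12*(-3) = 36)
Y(L, S) = 324
X(Z) = -7 (X(Z) = 2 - 9 = -7)
k = -204 (k = 48 - 7*36 = 48 - 252 = -204)
1/(Y(g, 6*5 - 2) + k) = 1/(324 - 204) = 1/120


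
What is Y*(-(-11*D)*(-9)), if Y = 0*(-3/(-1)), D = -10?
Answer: 0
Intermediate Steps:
Y = 0 (Y = 0*(-3*(-1)) = 0*3 = 0)
Y*(-(-11*D)*(-9)) = 0*(-(-11*(-10))*(-9)) = 0*(-110*(-9)) = 0*(-1*(-990)) = 0*990 = 0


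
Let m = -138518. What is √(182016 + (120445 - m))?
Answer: √440979 ≈ 664.06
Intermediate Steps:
√(182016 + (120445 - m)) = √(182016 + (120445 - 1*(-138518))) = √(182016 + (120445 + 138518)) = √(182016 + 258963) = √440979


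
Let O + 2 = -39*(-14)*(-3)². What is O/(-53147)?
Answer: -4912/53147 ≈ -0.092423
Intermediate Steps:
O = 4912 (O = -2 - 39*(-14)*(-3)² = -2 + 546*9 = -2 + 4914 = 4912)
O/(-53147) = 4912/(-53147) = 4912*(-1/53147) = -4912/53147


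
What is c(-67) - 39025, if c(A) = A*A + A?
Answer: -34603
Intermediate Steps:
c(A) = A + A**2 (c(A) = A**2 + A = A + A**2)
c(-67) - 39025 = -67*(1 - 67) - 39025 = -67*(-66) - 39025 = 4422 - 39025 = -34603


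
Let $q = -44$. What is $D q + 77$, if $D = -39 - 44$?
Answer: $3729$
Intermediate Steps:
$D = -83$
$D q + 77 = \left(-83\right) \left(-44\right) + 77 = 3652 + 77 = 3729$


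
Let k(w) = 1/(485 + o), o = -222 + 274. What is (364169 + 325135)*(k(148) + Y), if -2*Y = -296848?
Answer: 18313357214152/179 ≈ 1.0231e+11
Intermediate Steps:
o = 52
Y = 148424 (Y = -½*(-296848) = 148424)
k(w) = 1/537 (k(w) = 1/(485 + 52) = 1/537)
(364169 + 325135)*(k(148) + Y) = (364169 + 325135)*(1/537 + 148424) = 689304*(79703689/537) = 18313357214152/179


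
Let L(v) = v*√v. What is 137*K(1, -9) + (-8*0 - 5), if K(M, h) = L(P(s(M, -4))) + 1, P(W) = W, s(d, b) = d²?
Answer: 269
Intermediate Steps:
L(v) = v^(3/2)
K(M, h) = 1 + (M²)^(3/2) (K(M, h) = (M²)^(3/2) + 1 = 1 + (M²)^(3/2))
137*K(1, -9) + (-8*0 - 5) = 137*(1 + (1²)^(3/2)) + (-8*0 - 5) = 137*(1 + 1^(3/2)) + (0 - 5) = 137*(1 + 1) - 5 = 137*2 - 5 = 274 - 5 = 269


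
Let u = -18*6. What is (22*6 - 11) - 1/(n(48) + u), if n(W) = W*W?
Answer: 265715/2196 ≈ 121.00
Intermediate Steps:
n(W) = W**2
u = -108
(22*6 - 11) - 1/(n(48) + u) = (22*6 - 11) - 1/(48**2 - 108) = (132 - 11) - 1/(2304 - 108) = 121 - 1/2196 = 265715/2196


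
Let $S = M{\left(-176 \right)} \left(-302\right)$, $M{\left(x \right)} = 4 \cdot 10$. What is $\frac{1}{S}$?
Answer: $- \frac{1}{12080} \approx -8.2781 \cdot 10^{-5}$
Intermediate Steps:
$M{\left(x \right)} = 40$
$S = -12080$ ($S = 40 \left(-302\right) = -12080$)
$\frac{1}{S} = \frac{1}{-12080} = - \frac{1}{12080}$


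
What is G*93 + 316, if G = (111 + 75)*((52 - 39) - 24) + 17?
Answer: -188381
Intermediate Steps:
G = -2029 (G = 186*(13 - 24) + 17 = 186*(-11) + 17 = -2046 + 17 = -2029)
G*93 + 316 = -2029*93 + 316 = -188697 + 316 = -188381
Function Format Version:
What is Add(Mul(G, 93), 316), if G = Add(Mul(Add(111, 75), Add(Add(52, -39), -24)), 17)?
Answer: -188381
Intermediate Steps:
G = -2029 (G = Add(Mul(186, Add(13, -24)), 17) = Add(Mul(186, -11), 17) = Add(-2046, 17) = -2029)
Add(Mul(G, 93), 316) = Add(Mul(-2029, 93), 316) = Add(-188697, 316) = -188381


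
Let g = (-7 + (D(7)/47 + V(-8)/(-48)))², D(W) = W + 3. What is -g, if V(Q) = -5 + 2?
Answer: -25573249/565504 ≈ -45.222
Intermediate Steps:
D(W) = 3 + W
V(Q) = -3
g = 25573249/565504 (g = (-7 + ((3 + 7)/47 - 3/(-48)))² = (-7 + (10*(1/47) - 3*(-1/48)))² = (-7 + (10/47 + 1/16))² = (-7 + 207/752)² = (-5057/752)² = 25573249/565504 ≈ 45.222)
-g = -1*25573249/565504 = -25573249/565504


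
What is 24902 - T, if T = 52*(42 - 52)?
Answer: 25422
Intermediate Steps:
T = -520 (T = 52*(-10) = -520)
24902 - T = 24902 - 1*(-520) = 24902 + 520 = 25422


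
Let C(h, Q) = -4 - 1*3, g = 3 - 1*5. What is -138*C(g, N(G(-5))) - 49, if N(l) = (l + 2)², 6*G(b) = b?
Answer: 917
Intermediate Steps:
G(b) = b/6
g = -2 (g = 3 - 5 = -2)
N(l) = (2 + l)²
C(h, Q) = -7 (C(h, Q) = -4 - 3 = -7)
-138*C(g, N(G(-5))) - 49 = -138*(-7) - 49 = 966 - 49 = 917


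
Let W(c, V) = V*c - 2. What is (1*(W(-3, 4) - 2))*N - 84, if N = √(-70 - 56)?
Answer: -84 - 48*I*√14 ≈ -84.0 - 179.6*I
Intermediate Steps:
W(c, V) = -2 + V*c
N = 3*I*√14 (N = √(-126) = 3*I*√14 ≈ 11.225*I)
(1*(W(-3, 4) - 2))*N - 84 = (1*((-2 + 4*(-3)) - 2))*(3*I*√14) - 84 = (1*((-2 - 12) - 2))*(3*I*√14) - 84 = (1*(-14 - 2))*(3*I*√14) - 84 = (1*(-16))*(3*I*√14) - 84 = -48*I*√14 - 84 = -84 - 48*I*√14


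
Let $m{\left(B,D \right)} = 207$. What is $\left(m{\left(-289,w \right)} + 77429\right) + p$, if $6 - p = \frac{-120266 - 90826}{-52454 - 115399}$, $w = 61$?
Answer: $\frac{620582454}{7993} \approx 77641.0$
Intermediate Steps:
$p = \frac{37906}{7993}$ ($p = 6 - \frac{-120266 - 90826}{-52454 - 115399} = 6 - - \frac{211092}{-167853} = 6 - \left(-211092\right) \left(- \frac{1}{167853}\right) = 6 - \frac{10052}{7993} = \frac{37906}{7993} \approx 4.7424$)
$\left(m{\left(-289,w \right)} + 77429\right) + p = \left(207 + 77429\right) + \frac{37906}{7993} = 77636 + \frac{37906}{7993} = \frac{620582454}{7993}$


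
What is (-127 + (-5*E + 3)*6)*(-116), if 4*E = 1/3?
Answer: 12934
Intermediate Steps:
E = 1/12 (E = (1/4)/3 = (1/4)*(1/3) = 1/12 ≈ 0.083333)
(-127 + (-5*E + 3)*6)*(-116) = (-127 + (-5*1/12 + 3)*6)*(-116) = (-127 + (-5/12 + 3)*6)*(-116) = (-127 + (31/12)*6)*(-116) = (-127 + 31/2)*(-116) = -223/2*(-116) = 12934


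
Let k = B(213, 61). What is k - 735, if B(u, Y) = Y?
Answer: -674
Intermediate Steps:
k = 61
k - 735 = 61 - 735 = -674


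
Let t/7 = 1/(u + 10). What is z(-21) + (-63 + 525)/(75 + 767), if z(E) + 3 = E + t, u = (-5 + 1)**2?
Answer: -253751/10946 ≈ -23.182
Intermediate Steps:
u = 16 (u = (-4)**2 = 16)
t = 7/26 (t = 7/(16 + 10) = 7/26 ≈ 0.26923)
z(E) = -71/26 + E (z(E) = -3 + (E + 7/26) = -3 + (7/26 + E) = -71/26 + E)
z(-21) + (-63 + 525)/(75 + 767) = (-71/26 - 21) + (-63 + 525)/(75 + 767) = -617/26 + 462/842 = -617/26 + 462*(1/842) = -617/26 + 231/421 = -253751/10946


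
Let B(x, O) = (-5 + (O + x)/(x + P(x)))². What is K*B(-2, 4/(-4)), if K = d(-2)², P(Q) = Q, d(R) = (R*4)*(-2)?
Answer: 4624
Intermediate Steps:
d(R) = -8*R (d(R) = (4*R)*(-2) = -8*R)
K = 256 (K = (-8*(-2))² = 16² = 256)
B(x, O) = (-5 + (O + x)/(2*x))² (B(x, O) = (-5 + (O + x)/(x + x))² = (-5 + (O + x)/((2*x)))² = (-5 + (O + x)*(1/(2*x)))² = (-5 + (O + x)/(2*x))²)
K*B(-2, 4/(-4)) = 256*((¼)*(-4/(-4) + 9*(-2))²/(-2)²) = 256*((¼)*(¼)*(-4*(-1)/4 - 18)²) = 256*((¼)*(¼)*(-1*(-1) - 18)²) = 256*((¼)*(¼)*(1 - 18)²) = 256*((¼)*(¼)*(-17)²) = 256*((¼)*(¼)*289) = 256*(289/16) = 4624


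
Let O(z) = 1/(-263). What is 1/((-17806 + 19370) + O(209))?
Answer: 263/411331 ≈ 0.00063939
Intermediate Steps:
O(z) = -1/263
1/((-17806 + 19370) + O(209)) = 1/((-17806 + 19370) - 1/263) = 1/(1564 - 1/263) = 1/(411331/263) = 263/411331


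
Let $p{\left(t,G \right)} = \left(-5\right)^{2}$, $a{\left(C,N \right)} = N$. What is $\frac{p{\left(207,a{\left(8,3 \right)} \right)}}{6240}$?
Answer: $\frac{5}{1248} \approx 0.0040064$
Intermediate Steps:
$p{\left(t,G \right)} = 25$
$\frac{p{\left(207,a{\left(8,3 \right)} \right)}}{6240} = \frac{25}{6240} = 25 \cdot \frac{1}{6240} = \frac{5}{1248}$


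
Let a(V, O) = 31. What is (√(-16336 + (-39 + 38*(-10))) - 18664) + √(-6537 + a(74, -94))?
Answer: -18664 + I*√6506 + I*√16755 ≈ -18664.0 + 210.1*I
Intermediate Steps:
(√(-16336 + (-39 + 38*(-10))) - 18664) + √(-6537 + a(74, -94)) = (√(-16336 + (-39 + 38*(-10))) - 18664) + √(-6537 + 31) = (√(-16336 + (-39 - 380)) - 18664) + √(-6506) = (√(-16336 - 419) - 18664) + I*√6506 = (√(-16755) - 18664) + I*√6506 = (I*√16755 - 18664) + I*√6506 = (-18664 + I*√16755) + I*√6506 = -18664 + I*√6506 + I*√16755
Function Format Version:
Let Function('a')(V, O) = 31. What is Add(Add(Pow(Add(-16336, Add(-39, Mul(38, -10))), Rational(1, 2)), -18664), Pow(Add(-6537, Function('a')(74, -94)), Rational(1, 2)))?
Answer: Add(-18664, Mul(I, Pow(6506, Rational(1, 2))), Mul(I, Pow(16755, Rational(1, 2)))) ≈ Add(-18664., Mul(210.10, I))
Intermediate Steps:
Add(Add(Pow(Add(-16336, Add(-39, Mul(38, -10))), Rational(1, 2)), -18664), Pow(Add(-6537, Function('a')(74, -94)), Rational(1, 2))) = Add(Add(Pow(Add(-16336, Add(-39, Mul(38, -10))), Rational(1, 2)), -18664), Pow(Add(-6537, 31), Rational(1, 2))) = Add(Add(Pow(Add(-16336, Add(-39, -380)), Rational(1, 2)), -18664), Pow(-6506, Rational(1, 2))) = Add(Add(Pow(Add(-16336, -419), Rational(1, 2)), -18664), Mul(I, Pow(6506, Rational(1, 2)))) = Add(Add(Pow(-16755, Rational(1, 2)), -18664), Mul(I, Pow(6506, Rational(1, 2)))) = Add(Add(Mul(I, Pow(16755, Rational(1, 2))), -18664), Mul(I, Pow(6506, Rational(1, 2)))) = Add(Add(-18664, Mul(I, Pow(16755, Rational(1, 2)))), Mul(I, Pow(6506, Rational(1, 2)))) = Add(-18664, Mul(I, Pow(6506, Rational(1, 2))), Mul(I, Pow(16755, Rational(1, 2))))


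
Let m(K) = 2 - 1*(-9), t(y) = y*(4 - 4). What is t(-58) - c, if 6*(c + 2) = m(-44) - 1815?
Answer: 908/3 ≈ 302.67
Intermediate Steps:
t(y) = 0 (t(y) = y*0 = 0)
m(K) = 11 (m(K) = 2 + 9 = 11)
c = -908/3 (c = -2 + (11 - 1815)/6 = -2 + (⅙)*(-1804) = -2 - 902/3 = -908/3 ≈ -302.67)
t(-58) - c = 0 - 1*(-908/3) = 0 + 908/3 = 908/3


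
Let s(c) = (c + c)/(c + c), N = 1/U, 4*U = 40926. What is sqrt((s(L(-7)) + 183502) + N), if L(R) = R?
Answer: sqrt(76839012955533)/20463 ≈ 428.37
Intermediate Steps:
U = 20463/2 (U = (1/4)*40926 = 20463/2 ≈ 10232.)
N = 2/20463 (N = 1/(20463/2) = 2/20463 ≈ 9.7737e-5)
s(c) = 1 (s(c) = (2*c)/((2*c)) = (2*c)*(1/(2*c)) = 1)
sqrt((s(L(-7)) + 183502) + N) = sqrt((1 + 183502) + 2/20463) = sqrt(183503 + 2/20463) = sqrt(3755021891/20463) = sqrt(76839012955533)/20463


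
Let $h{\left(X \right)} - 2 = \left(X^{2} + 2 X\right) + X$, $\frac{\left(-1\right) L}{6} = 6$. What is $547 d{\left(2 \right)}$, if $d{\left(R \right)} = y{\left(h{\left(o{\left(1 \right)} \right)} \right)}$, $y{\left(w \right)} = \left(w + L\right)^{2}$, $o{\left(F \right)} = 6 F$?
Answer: $218800$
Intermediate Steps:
$L = -36$ ($L = \left(-6\right) 6 = -36$)
$h{\left(X \right)} = 2 + X^{2} + 3 X$ ($h{\left(X \right)} = 2 + \left(\left(X^{2} + 2 X\right) + X\right) = 2 + \left(X^{2} + 3 X\right) = 2 + X^{2} + 3 X$)
$y{\left(w \right)} = \left(-36 + w\right)^{2}$ ($y{\left(w \right)} = \left(w - 36\right)^{2} = \left(-36 + w\right)^{2}$)
$d{\left(R \right)} = 400$ ($d{\left(R \right)} = \left(-36 + \left(2 + \left(6 \cdot 1\right)^{2} + 3 \cdot 6 \cdot 1\right)\right)^{2} = \left(-36 + \left(2 + 6^{2} + 3 \cdot 6\right)\right)^{2} = \left(-36 + \left(2 + 36 + 18\right)\right)^{2} = \left(-36 + 56\right)^{2} = 20^{2} = 400$)
$547 d{\left(2 \right)} = 547 \cdot 400 = 218800$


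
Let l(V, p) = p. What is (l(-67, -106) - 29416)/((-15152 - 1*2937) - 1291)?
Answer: 14761/9690 ≈ 1.5233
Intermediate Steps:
(l(-67, -106) - 29416)/((-15152 - 1*2937) - 1291) = (-106 - 29416)/((-15152 - 1*2937) - 1291) = -29522/((-15152 - 2937) - 1291) = -29522/(-18089 - 1291) = -29522/(-19380) = -29522*(-1/19380) = 14761/9690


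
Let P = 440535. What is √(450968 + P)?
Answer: √891503 ≈ 944.19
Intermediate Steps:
√(450968 + P) = √(450968 + 440535) = √891503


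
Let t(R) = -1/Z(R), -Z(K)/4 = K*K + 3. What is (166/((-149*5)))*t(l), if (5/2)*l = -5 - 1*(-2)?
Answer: -415/33078 ≈ -0.012546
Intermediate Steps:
l = -6/5 (l = 2*(-5 - 1*(-2))/5 = 2*(-5 + 2)/5 = (⅖)*(-3) = -6/5 ≈ -1.2000)
Z(K) = -12 - 4*K² (Z(K) = -4*(K*K + 3) = -4*(K² + 3) = -4*(3 + K²) = -12 - 4*K²)
t(R) = -1/(-12 - 4*R²)
(166/((-149*5)))*t(l) = (166/((-149*5)))*(1/(4*(3 + (-6/5)²))) = (166/(-745))*(1/(4*(3 + 36/25))) = (166*(-1/745))*(1/(4*(111/25))) = -83*25/(1490*111) = -166/745*25/444 = -415/33078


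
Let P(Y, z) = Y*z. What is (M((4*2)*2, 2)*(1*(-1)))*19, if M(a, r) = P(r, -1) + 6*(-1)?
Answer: 152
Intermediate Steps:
M(a, r) = -6 - r (M(a, r) = r*(-1) + 6*(-1) = -r - 6 = -6 - r)
(M((4*2)*2, 2)*(1*(-1)))*19 = ((-6 - 1*2)*(1*(-1)))*19 = ((-6 - 2)*(-1))*19 = -8*(-1)*19 = 8*19 = 152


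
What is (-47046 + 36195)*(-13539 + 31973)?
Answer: -200027334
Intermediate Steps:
(-47046 + 36195)*(-13539 + 31973) = -10851*18434 = -200027334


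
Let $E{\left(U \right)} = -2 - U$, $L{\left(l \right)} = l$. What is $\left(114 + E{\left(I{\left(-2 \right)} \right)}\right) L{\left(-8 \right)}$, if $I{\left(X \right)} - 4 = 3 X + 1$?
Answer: $-904$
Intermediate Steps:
$I{\left(X \right)} = 5 + 3 X$ ($I{\left(X \right)} = 4 + \left(3 X + 1\right) = 4 + \left(1 + 3 X\right) = 5 + 3 X$)
$\left(114 + E{\left(I{\left(-2 \right)} \right)}\right) L{\left(-8 \right)} = \left(114 - \left(7 - 6\right)\right) \left(-8\right) = \left(114 - 1\right) \left(-8\right) = 113 \left(-8\right) = -904$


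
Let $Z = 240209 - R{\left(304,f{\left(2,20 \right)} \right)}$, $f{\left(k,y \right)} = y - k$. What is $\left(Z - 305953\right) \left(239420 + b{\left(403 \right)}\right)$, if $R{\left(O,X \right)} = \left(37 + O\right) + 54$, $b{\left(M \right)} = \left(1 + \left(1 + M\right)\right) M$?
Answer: $-26629876265$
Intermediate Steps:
$b{\left(M \right)} = M \left(2 + M\right)$ ($b{\left(M \right)} = \left(2 + M\right) M = M \left(2 + M\right)$)
$R{\left(O,X \right)} = 91 + O$
$Z = 239814$ ($Z = 240209 - \left(91 + 304\right) = 240209 - 395 = 239814$)
$\left(Z - 305953\right) \left(239420 + b{\left(403 \right)}\right) = \left(239814 - 305953\right) \left(239420 + 403 \left(2 + 403\right)\right) = - 66139 \left(239420 + 403 \cdot 405\right) = - 66139 \left(239420 + 163215\right) = \left(-66139\right) 402635 = -26629876265$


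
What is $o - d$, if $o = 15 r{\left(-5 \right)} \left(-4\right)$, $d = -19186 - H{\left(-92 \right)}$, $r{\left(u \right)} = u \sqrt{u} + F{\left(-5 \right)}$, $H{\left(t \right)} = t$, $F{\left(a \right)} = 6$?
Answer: $18734 + 300 i \sqrt{5} \approx 18734.0 + 670.82 i$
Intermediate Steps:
$r{\left(u \right)} = 6 + u^{\frac{3}{2}}$ ($r{\left(u \right)} = u \sqrt{u} + 6 = u^{\frac{3}{2}} + 6 = 6 + u^{\frac{3}{2}}$)
$d = -19094$ ($d = -19186 - -92 = -19186 + 92 = -19094$)
$o = -360 + 300 i \sqrt{5}$ ($o = 15 \left(6 + \left(-5\right)^{\frac{3}{2}}\right) \left(-4\right) = 15 \left(6 - 5 i \sqrt{5}\right) \left(-4\right) = \left(90 - 75 i \sqrt{5}\right) \left(-4\right) = -360 + 300 i \sqrt{5} \approx -360.0 + 670.82 i$)
$o - d = \left(-360 + 300 i \sqrt{5}\right) - -19094 = \left(-360 + 300 i \sqrt{5}\right) + 19094 = 18734 + 300 i \sqrt{5}$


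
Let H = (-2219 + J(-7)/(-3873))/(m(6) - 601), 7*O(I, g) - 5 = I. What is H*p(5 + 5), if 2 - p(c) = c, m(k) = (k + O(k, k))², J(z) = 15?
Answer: -70185983/2149515 ≈ -32.652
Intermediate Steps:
O(I, g) = 5/7 + I/7
m(k) = (5/7 + 8*k/7)² (m(k) = (k + (5/7 + k/7))² = (5/7 + 8*k/7)²)
p(c) = 2 - c
H = 70185983/17196120 (H = (-2219 + 15/(-3873))/((5 + 8*6)²/49 - 601) = (-2219 + 15*(-1/3873))/((5 + 48)²/49 - 601) = (-2219 - 5/1291)/((1/49)*53² - 601) = -2864734/(1291*((1/49)*2809 - 601)) = -2864734/(1291*(2809/49 - 601)) = -2864734/(1291*(-26640/49)) = -2864734/1291*(-49/26640) = 70185983/17196120 ≈ 4.0815)
H*p(5 + 5) = 70185983*(2 - (5 + 5))/17196120 = 70185983*(2 - 1*10)/17196120 = 70185983*(2 - 10)/17196120 = (70185983/17196120)*(-8) = -70185983/2149515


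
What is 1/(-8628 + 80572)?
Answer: 1/71944 ≈ 1.3900e-5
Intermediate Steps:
1/(-8628 + 80572) = 1/71944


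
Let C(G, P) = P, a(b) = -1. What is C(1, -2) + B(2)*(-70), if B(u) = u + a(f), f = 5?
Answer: -72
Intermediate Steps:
B(u) = -1 + u (B(u) = u - 1 = -1 + u)
C(1, -2) + B(2)*(-70) = -2 + (-1 + 2)*(-70) = -2 + 1*(-70) = -2 - 70 = -72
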